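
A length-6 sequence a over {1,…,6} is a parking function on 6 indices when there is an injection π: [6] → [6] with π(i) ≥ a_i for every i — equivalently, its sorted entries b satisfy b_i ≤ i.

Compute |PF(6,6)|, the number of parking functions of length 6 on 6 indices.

16807

|PF(6,6)| = (6−6+1)·(6+1)^(6−1) = 1 · 16807 = 16807
Example (2,4,6,1,5,3) → sorted (1,2,3,4,5,6): b_i ≤ i ∀i, a PF.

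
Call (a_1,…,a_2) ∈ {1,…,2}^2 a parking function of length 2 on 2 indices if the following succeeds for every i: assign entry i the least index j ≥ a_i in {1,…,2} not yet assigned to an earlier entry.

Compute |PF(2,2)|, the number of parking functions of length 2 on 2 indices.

3

#PF = (2+1−2)·(2+1)^{2−1} = 1×3 = 3
Example (2,1) → sorted (1,2): b_i ≤ i ∀i, a PF.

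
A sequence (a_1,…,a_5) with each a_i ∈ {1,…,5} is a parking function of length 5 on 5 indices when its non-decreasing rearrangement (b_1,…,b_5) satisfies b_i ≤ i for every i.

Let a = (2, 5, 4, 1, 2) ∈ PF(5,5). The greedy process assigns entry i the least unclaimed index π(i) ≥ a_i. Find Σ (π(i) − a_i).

1

Σπ = 5·6/2 = 15 (π permutes [5]); Σa = 2+5+4+1+2 = 14; disp = 15−14 = 1.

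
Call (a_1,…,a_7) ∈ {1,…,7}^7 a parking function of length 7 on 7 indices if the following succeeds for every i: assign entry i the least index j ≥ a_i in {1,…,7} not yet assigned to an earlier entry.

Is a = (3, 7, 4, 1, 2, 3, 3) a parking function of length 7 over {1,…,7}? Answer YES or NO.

Order a: b = (1, 2, 3, 3, 3, 4, 7).
  b_1=1 ≤ 1
  b_2=2 ≤ 2
  b_3=3 ≤ 3
  b_4=3 ≤ 4
  b_5=3 ≤ 5
  b_6=4 ≤ 6
  b_7=7 ≤ 7
All bounds hold ⇒ YES

YES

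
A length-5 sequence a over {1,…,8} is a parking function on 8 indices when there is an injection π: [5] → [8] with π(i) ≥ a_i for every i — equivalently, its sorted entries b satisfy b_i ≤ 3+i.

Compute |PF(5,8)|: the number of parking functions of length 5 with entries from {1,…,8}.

26244

Count = 4·9^4 = 4·6561 = 26244
E.g. (6,5,1,1,1) → sorted (1,1,1,5,6): b_i ≤ 3+i ∀i, a PF.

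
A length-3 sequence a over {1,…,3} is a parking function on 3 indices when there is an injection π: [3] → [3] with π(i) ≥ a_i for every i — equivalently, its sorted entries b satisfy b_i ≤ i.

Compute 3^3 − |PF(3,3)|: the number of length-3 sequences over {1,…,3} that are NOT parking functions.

#PF = 1·4^2 = 1·16 = 16
E.g. (3,2,3) → sorted (2,3,3): b_1=2>1, not a PF.
Total 27; non-PF = 27−16 = 11

11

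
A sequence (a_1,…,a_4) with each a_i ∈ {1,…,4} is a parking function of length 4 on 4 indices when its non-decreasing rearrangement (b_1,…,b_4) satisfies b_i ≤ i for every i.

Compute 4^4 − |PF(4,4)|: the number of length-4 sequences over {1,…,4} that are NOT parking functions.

|PF(4,4)| = 1·5^3 = 1×125 = 125 (Konheim–Weiss)
One tuple (2,4,2,3) → sorted (2,2,3,4): b_1=2>1, not a PF.
So 256 − 125 = 131 fail.

131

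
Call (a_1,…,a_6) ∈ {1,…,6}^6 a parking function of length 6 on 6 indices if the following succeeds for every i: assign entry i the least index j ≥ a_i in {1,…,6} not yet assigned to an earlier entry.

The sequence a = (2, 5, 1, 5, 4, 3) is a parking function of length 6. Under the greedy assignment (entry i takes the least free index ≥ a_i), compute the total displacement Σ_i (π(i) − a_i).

Σπ = 6·7/2 = 21 (π permutes [6]); Σa = 2+5+1+5+4+3 = 20; disp = 21−20 = 1.

1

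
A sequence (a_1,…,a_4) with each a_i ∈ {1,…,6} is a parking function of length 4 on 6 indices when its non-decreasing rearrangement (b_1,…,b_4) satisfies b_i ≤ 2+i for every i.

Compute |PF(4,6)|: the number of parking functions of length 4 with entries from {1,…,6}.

|PF| = (6−4+1)·(6+1)^(4−1) = 3·343 = 1029 (Konheim–Weiss)
E.g. (3,5,2,3) → sorted (2,3,3,5): b_i ≤ 2+i ∀i, a PF.

1029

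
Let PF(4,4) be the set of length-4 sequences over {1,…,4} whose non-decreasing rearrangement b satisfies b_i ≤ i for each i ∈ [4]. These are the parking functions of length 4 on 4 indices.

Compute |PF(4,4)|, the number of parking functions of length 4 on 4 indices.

Count = (4+1−4)·(4+1)^{4−1} = 1 · 125 = 125 (Pollak)
Check (1,4,1,1) → sorted (1,1,1,4): b_i ≤ i ∀i, a PF.

125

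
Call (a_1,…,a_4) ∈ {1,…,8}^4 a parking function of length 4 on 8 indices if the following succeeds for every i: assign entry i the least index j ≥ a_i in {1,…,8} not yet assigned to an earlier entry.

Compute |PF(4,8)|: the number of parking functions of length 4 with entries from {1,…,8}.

|PF| = (9−4)·9^(4−1) = 5×729 = 3645 (Pollak)
One tuple (4,3,8,7) → sorted (3,4,7,8): b_i ≤ 4+i ∀i, a PF.

3645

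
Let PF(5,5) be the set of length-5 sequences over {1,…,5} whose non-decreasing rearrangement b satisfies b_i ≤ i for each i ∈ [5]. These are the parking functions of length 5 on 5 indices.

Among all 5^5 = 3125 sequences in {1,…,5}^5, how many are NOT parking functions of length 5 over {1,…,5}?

1829

#PF = (6−5)·6^(5−1) = 1×1296 = 1296 [KW]
Example (5,5,5,3,5) → sorted (3,5,5,5,5): b_1=3>1, not a PF.
So 3125 − 1296 = 1829 fail.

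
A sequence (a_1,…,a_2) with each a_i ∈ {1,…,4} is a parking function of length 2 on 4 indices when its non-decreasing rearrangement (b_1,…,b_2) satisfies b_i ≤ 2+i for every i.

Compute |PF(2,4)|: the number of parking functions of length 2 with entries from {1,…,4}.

|PF(2,4)| = (5−2)·5^(2−1) = 3·5 = 15 (Konheim–Weiss)
E.g. (2,2) → sorted (2,2): b_i ≤ 2+i ∀i, a PF.

15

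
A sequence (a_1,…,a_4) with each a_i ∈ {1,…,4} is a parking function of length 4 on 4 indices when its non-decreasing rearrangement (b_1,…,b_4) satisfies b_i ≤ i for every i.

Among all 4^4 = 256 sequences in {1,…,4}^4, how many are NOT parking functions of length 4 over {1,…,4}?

Count = 1·5^3 = 1·125 = 125
One tuple (1,4,4,2) → sorted (1,2,4,4): b_3=4>3, not a PF.
4^4 − 125 = 256 − 125 = 131

131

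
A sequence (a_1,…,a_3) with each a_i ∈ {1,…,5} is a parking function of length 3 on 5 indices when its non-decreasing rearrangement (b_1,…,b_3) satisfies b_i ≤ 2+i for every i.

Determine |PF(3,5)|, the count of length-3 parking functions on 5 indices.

|PF(3,5)| = (5−3+1)·(5+1)^(3−1) = 3·36 = 108
One tuple (1,2,1) → sorted (1,1,2): b_i ≤ 2+i ∀i, a PF.

108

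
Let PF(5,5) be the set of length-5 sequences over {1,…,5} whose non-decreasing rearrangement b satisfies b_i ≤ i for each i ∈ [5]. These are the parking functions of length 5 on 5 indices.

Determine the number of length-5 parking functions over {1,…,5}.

1296

#PF = (5+1−5)·(5+1)^{5−1} = 1×1296 = 1296 [KW]
Check (3,2,4,1,2) → sorted (1,2,2,3,4): b_i ≤ i ∀i, a PF.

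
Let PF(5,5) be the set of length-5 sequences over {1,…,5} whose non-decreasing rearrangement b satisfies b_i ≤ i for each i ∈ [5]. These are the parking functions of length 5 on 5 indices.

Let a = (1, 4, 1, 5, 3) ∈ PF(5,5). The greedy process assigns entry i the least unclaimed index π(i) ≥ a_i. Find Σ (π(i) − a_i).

Σπ = 5·6/2 = 15 (π permutes [5]); Σa = 1+4+1+5+3 = 14; disp = 15−14 = 1.

1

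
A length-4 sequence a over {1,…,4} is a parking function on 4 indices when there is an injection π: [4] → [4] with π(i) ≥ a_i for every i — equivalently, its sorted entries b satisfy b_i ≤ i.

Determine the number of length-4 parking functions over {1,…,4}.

125

|PF(4,4)| = (4−4+1)·(4+1)^(4−1) = 1 · 125 = 125 (Pollak)
Check (4,3,2,1) → sorted (1,2,3,4): b_i ≤ i ∀i, a PF.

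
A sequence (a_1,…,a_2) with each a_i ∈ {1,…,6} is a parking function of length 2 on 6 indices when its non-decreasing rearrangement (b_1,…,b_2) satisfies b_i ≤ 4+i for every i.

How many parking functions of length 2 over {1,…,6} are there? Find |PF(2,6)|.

35

Count = (6+1−2)·(6+1)^{2−1} = 5×7 = 35 [KW]
One tuple (6,4) → sorted (4,6): b_i ≤ 4+i ∀i, a PF.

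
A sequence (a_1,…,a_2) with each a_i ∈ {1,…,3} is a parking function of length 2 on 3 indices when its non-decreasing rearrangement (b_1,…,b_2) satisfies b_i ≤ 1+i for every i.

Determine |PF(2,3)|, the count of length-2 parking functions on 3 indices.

#PF = 2·4^1 = 2·4 = 8 (Pollak)
E.g. (2,2) → sorted (2,2): b_i ≤ 1+i ∀i, a PF.

8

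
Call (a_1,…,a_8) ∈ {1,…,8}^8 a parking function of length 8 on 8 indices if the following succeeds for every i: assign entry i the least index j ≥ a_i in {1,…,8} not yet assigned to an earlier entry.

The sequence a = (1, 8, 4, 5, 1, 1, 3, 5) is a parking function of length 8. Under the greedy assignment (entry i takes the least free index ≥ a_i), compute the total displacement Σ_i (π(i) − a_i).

Σπ(i) = 1+…+8 = 36; Σa = 1+8+4+5+1+1+3+5 = 28; disp = 36−28 = 8.

8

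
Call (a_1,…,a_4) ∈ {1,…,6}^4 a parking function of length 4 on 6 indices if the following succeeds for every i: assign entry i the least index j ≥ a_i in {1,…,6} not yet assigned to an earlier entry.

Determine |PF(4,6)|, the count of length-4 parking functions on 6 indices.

#PF = (6−4+1)·(6+1)^(4−1) = 3 · 343 = 1029 (Pollak)
Example (5,1,2,2) → sorted (1,2,2,5): b_i ≤ 2+i ∀i, a PF.

1029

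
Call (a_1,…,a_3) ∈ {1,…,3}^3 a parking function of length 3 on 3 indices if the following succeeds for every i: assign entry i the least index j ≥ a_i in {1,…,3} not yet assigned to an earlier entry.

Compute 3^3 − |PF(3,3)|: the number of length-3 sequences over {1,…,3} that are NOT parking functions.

Count = (4−3)·4^(3−1) = 1 · 16 = 16
One tuple (2,3,2) → sorted (2,2,3): b_1=2>1, not a PF.
Total 27; non-PF = 27−16 = 11

11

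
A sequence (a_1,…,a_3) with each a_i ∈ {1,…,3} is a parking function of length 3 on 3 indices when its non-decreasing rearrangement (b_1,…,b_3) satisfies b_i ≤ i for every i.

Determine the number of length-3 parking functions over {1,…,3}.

16

#PF = (3+1−3)·(3+1)^{3−1} = 1 · 16 = 16 (Pollak)
E.g. (1,1,3) → sorted (1,1,3): b_i ≤ i ∀i, a PF.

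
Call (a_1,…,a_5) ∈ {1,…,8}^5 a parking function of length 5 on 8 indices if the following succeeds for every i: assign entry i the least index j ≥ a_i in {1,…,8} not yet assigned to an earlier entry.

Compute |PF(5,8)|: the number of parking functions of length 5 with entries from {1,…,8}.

#PF = (8−5+1)·(8+1)^(5−1) = 4 · 6561 = 26244 [KW]
One tuple (2,1,3,3,4) → sorted (1,2,3,3,4): b_i ≤ 3+i ∀i, a PF.

26244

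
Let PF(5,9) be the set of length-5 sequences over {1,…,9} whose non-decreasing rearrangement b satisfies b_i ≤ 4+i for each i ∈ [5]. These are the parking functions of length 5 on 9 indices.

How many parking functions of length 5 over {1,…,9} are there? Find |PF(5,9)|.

|PF| = (9−5+1)·(9+1)^(5−1) = 5·10000 = 50000 [KW]
One tuple (5,4,2,8,7) → sorted (2,4,5,7,8): b_i ≤ 4+i ∀i, a PF.

50000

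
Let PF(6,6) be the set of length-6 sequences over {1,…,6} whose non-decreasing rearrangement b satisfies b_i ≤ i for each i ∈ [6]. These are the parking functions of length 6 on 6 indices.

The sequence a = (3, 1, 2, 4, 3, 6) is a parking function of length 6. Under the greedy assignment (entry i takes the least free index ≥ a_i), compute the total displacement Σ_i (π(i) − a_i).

2

Σπ = 6·7/2 = 21 (π permutes [6]); Σa = 3+1+2+4+3+6 = 19; disp = 21−19 = 2.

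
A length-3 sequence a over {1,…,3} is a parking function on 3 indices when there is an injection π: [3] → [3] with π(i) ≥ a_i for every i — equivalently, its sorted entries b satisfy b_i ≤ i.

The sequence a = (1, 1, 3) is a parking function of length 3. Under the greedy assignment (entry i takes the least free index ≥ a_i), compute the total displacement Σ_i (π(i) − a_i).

1

Σπ(i) = 1+…+3 = 6; Σa = 1+1+3 = 5; disp = 6−5 = 1.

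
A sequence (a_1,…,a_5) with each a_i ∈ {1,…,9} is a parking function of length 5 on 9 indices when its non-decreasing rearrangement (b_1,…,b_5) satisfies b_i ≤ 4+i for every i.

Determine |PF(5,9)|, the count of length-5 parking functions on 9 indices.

Count = (10−5)·10^(5−1) = 5×10000 = 50000
Example (6,8,2,1,8) → sorted (1,2,6,8,8): b_i ≤ 4+i ∀i, a PF.

50000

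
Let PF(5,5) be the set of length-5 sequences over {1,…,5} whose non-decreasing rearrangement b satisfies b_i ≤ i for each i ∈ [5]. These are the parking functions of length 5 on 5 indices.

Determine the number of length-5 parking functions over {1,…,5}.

#PF = (6−5)·6^(5−1) = 1 · 1296 = 1296 (Konheim–Weiss)
Example (5,1,2,2,4) → sorted (1,2,2,4,5): b_i ≤ i ∀i, a PF.

1296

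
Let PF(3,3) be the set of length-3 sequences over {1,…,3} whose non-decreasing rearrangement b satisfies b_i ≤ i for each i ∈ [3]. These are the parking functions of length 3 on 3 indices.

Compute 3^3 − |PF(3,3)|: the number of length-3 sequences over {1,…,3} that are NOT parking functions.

#PF = 1·4^2 = 1·16 = 16 [KW]
Check (2,2,3) → sorted (2,2,3): b_1=2>1, not a PF.
So 27 − 16 = 11 fail.

11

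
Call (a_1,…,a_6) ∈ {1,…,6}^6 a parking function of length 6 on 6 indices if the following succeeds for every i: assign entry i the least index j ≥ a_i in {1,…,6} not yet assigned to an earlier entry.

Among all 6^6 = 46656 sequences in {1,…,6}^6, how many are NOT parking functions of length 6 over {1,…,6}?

29849

#PF = (7−6)·7^(6−1) = 1·16807 = 16807 (Pollak)
Check (3,4,6,6,5,3) → sorted (3,3,4,5,6,6): b_1=3>1, not a PF.
Total 46656; non-PF = 46656−16807 = 29849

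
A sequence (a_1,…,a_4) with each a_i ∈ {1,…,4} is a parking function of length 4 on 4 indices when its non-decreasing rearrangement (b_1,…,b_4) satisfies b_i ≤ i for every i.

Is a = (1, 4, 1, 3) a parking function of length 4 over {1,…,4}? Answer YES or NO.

YES

Sorted: b = (1, 1, 3, 4).
  b_1=1 ≤ 1
  b_2=1 ≤ 2
  b_3=3 ≤ 3
  b_4=4 ≤ 4
All bounds hold ⇒ YES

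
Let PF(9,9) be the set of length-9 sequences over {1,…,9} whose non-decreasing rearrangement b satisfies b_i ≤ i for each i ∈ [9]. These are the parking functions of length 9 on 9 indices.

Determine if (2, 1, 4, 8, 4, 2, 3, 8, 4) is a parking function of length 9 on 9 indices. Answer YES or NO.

Order a: b = (1, 2, 2, 3, 4, 4, 4, 8, 8).
  b_1=1 ≤ 1
  b_2=2 ≤ 2
  b_3=2 ≤ 3
  b_4=3 ≤ 4
  b_5=4 ≤ 5
  b_6=4 ≤ 6
  b_7=4 ≤ 7
  b_8=8 ≤ 8
  b_9=8 ≤ 9
All bounds hold ⇒ YES

YES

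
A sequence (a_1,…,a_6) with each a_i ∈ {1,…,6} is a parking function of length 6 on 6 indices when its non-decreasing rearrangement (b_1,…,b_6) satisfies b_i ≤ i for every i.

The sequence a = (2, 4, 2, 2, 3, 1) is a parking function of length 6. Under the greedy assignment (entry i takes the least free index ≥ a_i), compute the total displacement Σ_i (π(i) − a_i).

Σπ = 21 ({1..6} each once); Σa = 2+4+2+2+3+1 = 14; disp = 21−14 = 7.

7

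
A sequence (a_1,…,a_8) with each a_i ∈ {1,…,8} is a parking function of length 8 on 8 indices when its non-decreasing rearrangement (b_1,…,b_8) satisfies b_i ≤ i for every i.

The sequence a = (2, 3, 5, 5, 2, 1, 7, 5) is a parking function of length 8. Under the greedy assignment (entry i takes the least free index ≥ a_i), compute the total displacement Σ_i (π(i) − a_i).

Σπ = 8·9/2 = 36 (π permutes [8]); Σa = 2+3+5+5+2+1+7+5 = 30; disp = 36−30 = 6.

6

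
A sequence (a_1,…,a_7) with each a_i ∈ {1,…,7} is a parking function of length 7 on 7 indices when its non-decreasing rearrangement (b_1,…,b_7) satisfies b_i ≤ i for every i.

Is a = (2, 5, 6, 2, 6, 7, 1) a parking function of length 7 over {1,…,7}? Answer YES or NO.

Rearranged: b = (1, 2, 2, 5, 6, 6, 7).
  b_1=1 ≤ 1
  b_2=2 ≤ 2
  b_3=2 ≤ 3
  b_4=5 > 4
  fails at i=4 ⇒ NO

NO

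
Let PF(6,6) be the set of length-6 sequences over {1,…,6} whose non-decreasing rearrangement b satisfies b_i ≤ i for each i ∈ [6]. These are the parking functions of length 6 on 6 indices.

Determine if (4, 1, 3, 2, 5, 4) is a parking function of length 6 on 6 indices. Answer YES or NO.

Rearranged: b = (1, 2, 3, 4, 4, 5).
  b_1=1 ≤ 1
  b_2=2 ≤ 2
  b_3=3 ≤ 3
  b_4=4 ≤ 4
  b_5=4 ≤ 5
  b_6=5 ≤ 6
All bounds hold ⇒ YES

YES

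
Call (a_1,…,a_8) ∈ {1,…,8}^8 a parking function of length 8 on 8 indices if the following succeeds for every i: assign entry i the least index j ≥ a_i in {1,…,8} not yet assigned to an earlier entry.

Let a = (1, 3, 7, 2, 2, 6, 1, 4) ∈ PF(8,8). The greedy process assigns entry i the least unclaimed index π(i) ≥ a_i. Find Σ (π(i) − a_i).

Σπ = 36 ({1..8} each once); Σa = 1+3+7+2+2+6+1+4 = 26; disp = 36−26 = 10.

10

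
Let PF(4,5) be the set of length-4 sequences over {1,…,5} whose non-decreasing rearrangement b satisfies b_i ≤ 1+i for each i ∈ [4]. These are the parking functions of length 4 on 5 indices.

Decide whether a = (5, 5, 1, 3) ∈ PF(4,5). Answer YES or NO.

NO

Order a: b = (1, 3, 5, 5).
  b_1=1 ≤ 2
  b_2=3 ≤ 3
  b_3=5 > 4
  fails at i=3 ⇒ NO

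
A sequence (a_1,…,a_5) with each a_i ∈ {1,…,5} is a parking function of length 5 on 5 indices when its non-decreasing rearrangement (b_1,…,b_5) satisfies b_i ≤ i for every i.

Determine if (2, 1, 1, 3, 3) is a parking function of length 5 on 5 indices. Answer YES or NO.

Order a: b = (1, 1, 2, 3, 3).
  b_1=1 ≤ 1
  b_2=1 ≤ 2
  b_3=2 ≤ 3
  b_4=3 ≤ 4
  b_5=3 ≤ 5
All bounds hold ⇒ YES

YES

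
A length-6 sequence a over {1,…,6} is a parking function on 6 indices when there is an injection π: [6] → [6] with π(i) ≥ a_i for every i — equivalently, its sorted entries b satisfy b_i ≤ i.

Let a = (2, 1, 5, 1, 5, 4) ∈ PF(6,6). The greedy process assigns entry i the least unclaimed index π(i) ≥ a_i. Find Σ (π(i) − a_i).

3

Σπ = 6·7/2 = 21 (π permutes [6]); Σa = 2+1+5+1+5+4 = 18; disp = 21−18 = 3.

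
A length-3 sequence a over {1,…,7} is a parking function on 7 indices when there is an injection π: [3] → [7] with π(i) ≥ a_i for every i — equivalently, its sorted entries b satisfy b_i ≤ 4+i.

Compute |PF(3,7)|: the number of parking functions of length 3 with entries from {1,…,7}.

Count = (7−3+1)·(7+1)^(3−1) = 5×64 = 320 (Konheim–Weiss)
E.g. (6,5,2) → sorted (2,5,6): b_i ≤ 4+i ∀i, a PF.

320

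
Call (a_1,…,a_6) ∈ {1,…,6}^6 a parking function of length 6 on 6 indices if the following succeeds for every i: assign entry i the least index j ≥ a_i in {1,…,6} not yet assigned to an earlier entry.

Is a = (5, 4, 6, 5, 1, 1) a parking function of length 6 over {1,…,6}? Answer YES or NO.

Order a: b = (1, 1, 4, 5, 5, 6).
  b_1=1 ≤ 1
  b_2=1 ≤ 2
  b_3=4 > 3
  fails at i=3 ⇒ NO

NO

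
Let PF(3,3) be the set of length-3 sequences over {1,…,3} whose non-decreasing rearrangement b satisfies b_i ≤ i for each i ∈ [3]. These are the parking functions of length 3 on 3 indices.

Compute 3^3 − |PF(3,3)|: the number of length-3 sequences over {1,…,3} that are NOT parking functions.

Count = (3−3+1)·(3+1)^(3−1) = 1×16 = 16 [KW]
Check (1,3,3) → sorted (1,3,3): b_2=3>2, not a PF.
So 27 − 16 = 11 fail.

11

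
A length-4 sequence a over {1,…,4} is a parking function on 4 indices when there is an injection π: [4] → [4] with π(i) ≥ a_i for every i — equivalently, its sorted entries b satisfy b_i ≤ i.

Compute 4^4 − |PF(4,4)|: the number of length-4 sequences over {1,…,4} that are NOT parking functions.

131

|PF(4,4)| = 1·5^3 = 1·125 = 125 [KW]
One tuple (4,4,1,4) → sorted (1,4,4,4): b_2=4>2, not a PF.
Total 256; non-PF = 256−125 = 131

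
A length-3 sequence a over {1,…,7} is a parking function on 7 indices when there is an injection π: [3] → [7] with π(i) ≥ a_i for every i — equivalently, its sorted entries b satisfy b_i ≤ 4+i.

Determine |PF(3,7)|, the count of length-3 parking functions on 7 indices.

#PF = (7+1−3)·(7+1)^{3−1} = 5·64 = 320 [KW]
E.g. (1,5,6) → sorted (1,5,6): b_i ≤ 4+i ∀i, a PF.

320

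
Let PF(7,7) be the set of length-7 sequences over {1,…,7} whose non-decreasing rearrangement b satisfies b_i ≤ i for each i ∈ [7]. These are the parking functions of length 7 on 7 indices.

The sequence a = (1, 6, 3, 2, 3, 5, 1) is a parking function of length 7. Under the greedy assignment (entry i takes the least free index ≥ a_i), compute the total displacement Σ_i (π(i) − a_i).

7

Σπ = 7·8/2 = 28 (π permutes [7]); Σa = 1+6+3+2+3+5+1 = 21; disp = 28−21 = 7.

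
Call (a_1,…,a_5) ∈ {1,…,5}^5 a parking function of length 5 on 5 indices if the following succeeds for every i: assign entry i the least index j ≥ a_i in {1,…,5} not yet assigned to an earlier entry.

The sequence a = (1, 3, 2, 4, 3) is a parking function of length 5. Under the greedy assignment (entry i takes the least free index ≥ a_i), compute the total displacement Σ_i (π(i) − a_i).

Σπ(i) = 1+…+5 = 15; Σa = 1+3+2+4+3 = 13; disp = 15−13 = 2.

2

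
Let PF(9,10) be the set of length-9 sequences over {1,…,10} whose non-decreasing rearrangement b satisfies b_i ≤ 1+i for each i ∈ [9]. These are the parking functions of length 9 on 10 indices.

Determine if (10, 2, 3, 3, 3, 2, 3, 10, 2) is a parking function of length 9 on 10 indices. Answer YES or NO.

NO

Rearranged: b = (2, 2, 2, 3, 3, 3, 3, 10, 10).
  b_1=2 ≤ 2
  b_2=2 ≤ 3
  b_3=2 ≤ 4
  b_4=3 ≤ 5
  b_5=3 ≤ 6
  b_6=3 ≤ 7
  b_7=3 ≤ 8
  b_8=10 > 9
  fails at i=8 ⇒ NO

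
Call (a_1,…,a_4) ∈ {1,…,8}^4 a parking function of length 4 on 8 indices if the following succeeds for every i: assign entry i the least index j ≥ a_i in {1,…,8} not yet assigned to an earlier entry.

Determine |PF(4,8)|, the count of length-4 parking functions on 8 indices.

3645

|PF(4,8)| = (8+1−4)·(8+1)^{4−1} = 5·729 = 3645 [KW]
Check (3,3,2,6) → sorted (2,3,3,6): b_i ≤ 4+i ∀i, a PF.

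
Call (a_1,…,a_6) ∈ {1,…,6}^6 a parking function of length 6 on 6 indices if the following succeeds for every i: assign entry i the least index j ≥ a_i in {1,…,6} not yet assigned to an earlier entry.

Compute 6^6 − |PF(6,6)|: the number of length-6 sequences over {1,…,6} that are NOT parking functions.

Count = (7−6)·7^(6−1) = 1×16807 = 16807 [KW]
Example (6,5,4,3,3,6) → sorted (3,3,4,5,6,6): b_1=3>1, not a PF.
So 46656 − 16807 = 29849 fail.

29849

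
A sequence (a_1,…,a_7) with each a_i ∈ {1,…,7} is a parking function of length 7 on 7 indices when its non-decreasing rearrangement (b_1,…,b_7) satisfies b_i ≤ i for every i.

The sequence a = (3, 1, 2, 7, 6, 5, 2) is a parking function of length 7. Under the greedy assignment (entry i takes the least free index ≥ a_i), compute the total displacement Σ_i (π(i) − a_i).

Σπ = 28 ({1..7} each once); Σa = 3+1+2+7+6+5+2 = 26; disp = 28−26 = 2.

2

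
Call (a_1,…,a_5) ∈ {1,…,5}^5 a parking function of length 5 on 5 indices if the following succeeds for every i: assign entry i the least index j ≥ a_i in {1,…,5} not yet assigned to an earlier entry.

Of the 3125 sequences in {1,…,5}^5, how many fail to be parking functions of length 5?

|PF| = 1·6^4 = 1·1296 = 1296 (Pollak)
Check (5,4,4,3,3) → sorted (3,3,4,4,5): b_1=3>1, not a PF.
5^5 − 1296 = 3125 − 1296 = 1829

1829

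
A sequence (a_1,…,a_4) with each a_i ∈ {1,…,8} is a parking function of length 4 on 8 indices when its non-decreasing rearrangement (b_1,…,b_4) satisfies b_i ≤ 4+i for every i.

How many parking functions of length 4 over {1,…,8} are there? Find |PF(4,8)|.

3645

|PF(4,8)| = (9−4)·9^(4−1) = 5 · 729 = 3645
Check (6,1,1,6) → sorted (1,1,6,6): b_i ≤ 4+i ∀i, a PF.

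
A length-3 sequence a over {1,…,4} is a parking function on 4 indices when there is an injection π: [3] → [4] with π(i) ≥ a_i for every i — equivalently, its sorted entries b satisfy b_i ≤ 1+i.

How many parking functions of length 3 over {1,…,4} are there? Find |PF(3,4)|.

50

|PF(3,4)| = (4+1−3)·(4+1)^{3−1} = 2 · 25 = 50 (Pollak)
One tuple (1,1,2) → sorted (1,1,2): b_i ≤ 1+i ∀i, a PF.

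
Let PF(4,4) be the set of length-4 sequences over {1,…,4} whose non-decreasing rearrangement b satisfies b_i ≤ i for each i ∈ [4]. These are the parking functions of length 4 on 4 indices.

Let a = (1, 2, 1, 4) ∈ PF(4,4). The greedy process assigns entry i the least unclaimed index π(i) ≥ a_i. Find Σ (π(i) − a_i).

Σπ(i) = 1+…+4 = 10; Σa = 1+2+1+4 = 8; disp = 10−8 = 2.

2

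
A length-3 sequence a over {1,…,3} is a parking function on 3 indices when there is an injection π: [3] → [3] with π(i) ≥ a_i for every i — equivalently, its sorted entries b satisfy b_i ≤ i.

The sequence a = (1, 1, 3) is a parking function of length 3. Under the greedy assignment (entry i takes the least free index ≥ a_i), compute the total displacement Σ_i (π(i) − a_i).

Σπ(i) = 1+…+3 = 6; Σa = 1+1+3 = 5; disp = 6−5 = 1.

1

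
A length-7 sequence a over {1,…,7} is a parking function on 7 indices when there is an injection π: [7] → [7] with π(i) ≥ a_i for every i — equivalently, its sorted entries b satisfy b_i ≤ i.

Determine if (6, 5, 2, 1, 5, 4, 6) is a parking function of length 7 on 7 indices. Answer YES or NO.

NO

Order a: b = (1, 2, 4, 5, 5, 6, 6).
  b_1=1 ≤ 1
  b_2=2 ≤ 2
  b_3=4 > 3
  fails at i=3 ⇒ NO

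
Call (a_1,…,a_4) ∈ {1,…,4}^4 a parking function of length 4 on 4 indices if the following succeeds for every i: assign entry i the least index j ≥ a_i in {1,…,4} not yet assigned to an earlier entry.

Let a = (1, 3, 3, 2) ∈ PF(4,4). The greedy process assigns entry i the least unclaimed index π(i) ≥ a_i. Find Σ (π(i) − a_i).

1

Σπ = 10 ({1..4} each once); Σa = 1+3+3+2 = 9; disp = 10−9 = 1.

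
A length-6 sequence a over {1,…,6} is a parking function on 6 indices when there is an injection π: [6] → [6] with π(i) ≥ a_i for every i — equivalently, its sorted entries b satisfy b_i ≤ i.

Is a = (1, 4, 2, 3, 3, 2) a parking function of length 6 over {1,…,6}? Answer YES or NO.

Order a: b = (1, 2, 2, 3, 3, 4).
  b_1=1 ≤ 1
  b_2=2 ≤ 2
  b_3=2 ≤ 3
  b_4=3 ≤ 4
  b_5=3 ≤ 5
  b_6=4 ≤ 6
All bounds hold ⇒ YES

YES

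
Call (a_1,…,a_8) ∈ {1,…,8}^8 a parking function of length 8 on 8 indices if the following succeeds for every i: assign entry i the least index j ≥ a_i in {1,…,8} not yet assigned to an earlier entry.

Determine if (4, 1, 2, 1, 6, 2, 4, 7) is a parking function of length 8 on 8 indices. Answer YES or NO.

Sorted: b = (1, 1, 2, 2, 4, 4, 6, 7).
  b_1=1 ≤ 1
  b_2=1 ≤ 2
  b_3=2 ≤ 3
  b_4=2 ≤ 4
  b_5=4 ≤ 5
  b_6=4 ≤ 6
  b_7=6 ≤ 7
  b_8=7 ≤ 8
All bounds hold ⇒ YES

YES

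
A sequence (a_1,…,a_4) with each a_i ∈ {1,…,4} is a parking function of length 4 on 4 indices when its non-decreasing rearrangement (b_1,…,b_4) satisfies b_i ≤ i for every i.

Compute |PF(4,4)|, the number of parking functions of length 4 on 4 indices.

Count = (5−4)·5^(4−1) = 1·125 = 125 (Konheim–Weiss)
Check (1,3,3,2) → sorted (1,2,3,3): b_i ≤ i ∀i, a PF.

125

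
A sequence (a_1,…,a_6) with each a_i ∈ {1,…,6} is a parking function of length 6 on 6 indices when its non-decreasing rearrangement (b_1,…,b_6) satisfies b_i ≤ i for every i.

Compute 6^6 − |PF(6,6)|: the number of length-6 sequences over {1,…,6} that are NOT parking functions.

29849

|PF(6,6)| = (6−6+1)·(6+1)^(6−1) = 1 · 16807 = 16807
Example (4,6,5,6,5,6) → sorted (4,5,5,6,6,6): b_1=4>1, not a PF.
Total 46656; non-PF = 46656−16807 = 29849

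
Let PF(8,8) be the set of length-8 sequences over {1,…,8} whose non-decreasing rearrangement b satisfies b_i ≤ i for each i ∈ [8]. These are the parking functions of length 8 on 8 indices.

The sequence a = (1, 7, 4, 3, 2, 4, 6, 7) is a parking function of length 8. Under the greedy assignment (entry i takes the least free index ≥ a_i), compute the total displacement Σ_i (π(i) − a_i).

2

Σπ(i) = 1+…+8 = 36; Σa = 1+7+4+3+2+4+6+7 = 34; disp = 36−34 = 2.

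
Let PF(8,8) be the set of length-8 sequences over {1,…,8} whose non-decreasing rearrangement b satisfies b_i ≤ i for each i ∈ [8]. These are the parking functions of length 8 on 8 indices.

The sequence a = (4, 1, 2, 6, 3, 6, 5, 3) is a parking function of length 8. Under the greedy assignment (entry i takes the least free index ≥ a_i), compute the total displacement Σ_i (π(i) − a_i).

6

Σπ = 8·9/2 = 36 (π permutes [8]); Σa = 4+1+2+6+3+6+5+3 = 30; disp = 36−30 = 6.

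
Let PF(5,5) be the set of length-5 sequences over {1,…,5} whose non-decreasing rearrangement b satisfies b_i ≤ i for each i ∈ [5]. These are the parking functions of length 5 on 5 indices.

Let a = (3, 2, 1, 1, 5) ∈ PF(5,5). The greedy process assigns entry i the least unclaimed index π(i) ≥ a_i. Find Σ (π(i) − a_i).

Σπ(i) = 1+…+5 = 15; Σa = 3+2+1+1+5 = 12; disp = 15−12 = 3.

3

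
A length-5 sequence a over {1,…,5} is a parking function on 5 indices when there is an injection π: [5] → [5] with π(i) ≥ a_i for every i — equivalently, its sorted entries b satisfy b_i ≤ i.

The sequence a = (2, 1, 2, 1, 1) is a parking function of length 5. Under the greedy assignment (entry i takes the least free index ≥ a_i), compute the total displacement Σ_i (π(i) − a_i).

Σπ(i) = 1+…+5 = 15; Σa = 2+1+2+1+1 = 7; disp = 15−7 = 8.

8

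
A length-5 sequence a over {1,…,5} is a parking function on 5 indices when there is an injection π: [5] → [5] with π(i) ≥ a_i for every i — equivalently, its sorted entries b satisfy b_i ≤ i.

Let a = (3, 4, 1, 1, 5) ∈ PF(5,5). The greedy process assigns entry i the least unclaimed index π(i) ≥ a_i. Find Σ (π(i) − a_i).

1

Σπ(i) = 1+…+5 = 15; Σa = 3+4+1+1+5 = 14; disp = 15−14 = 1.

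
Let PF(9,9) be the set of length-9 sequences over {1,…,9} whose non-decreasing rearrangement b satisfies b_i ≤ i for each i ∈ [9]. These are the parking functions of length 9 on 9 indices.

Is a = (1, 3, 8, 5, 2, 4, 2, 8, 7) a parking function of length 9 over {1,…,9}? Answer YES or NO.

Rearranged: b = (1, 2, 2, 3, 4, 5, 7, 8, 8).
  b_1=1 ≤ 1
  b_2=2 ≤ 2
  b_3=2 ≤ 3
  b_4=3 ≤ 4
  b_5=4 ≤ 5
  b_6=5 ≤ 6
  b_7=7 ≤ 7
  b_8=8 ≤ 8
  b_9=8 ≤ 9
All bounds hold ⇒ YES

YES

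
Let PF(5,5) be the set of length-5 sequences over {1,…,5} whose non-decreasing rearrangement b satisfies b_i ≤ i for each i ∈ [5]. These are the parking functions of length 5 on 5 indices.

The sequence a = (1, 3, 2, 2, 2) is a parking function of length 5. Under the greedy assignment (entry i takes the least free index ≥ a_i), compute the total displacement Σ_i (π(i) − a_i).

5

Σπ(i) = 1+…+5 = 15; Σa = 1+3+2+2+2 = 10; disp = 15−10 = 5.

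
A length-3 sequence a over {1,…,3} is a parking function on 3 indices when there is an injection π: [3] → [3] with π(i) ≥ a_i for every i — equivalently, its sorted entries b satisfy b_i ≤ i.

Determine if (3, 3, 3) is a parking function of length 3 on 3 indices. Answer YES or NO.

NO

Sorted: b = (3, 3, 3).
  b_1=3 > 1
  fails at i=1 ⇒ NO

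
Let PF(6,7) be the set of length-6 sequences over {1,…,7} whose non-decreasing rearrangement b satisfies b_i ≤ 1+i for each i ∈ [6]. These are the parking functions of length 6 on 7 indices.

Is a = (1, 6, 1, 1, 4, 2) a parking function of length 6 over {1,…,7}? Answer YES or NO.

Order a: b = (1, 1, 1, 2, 4, 6).
  b_1=1 ≤ 2
  b_2=1 ≤ 3
  b_3=1 ≤ 4
  b_4=2 ≤ 5
  b_5=4 ≤ 6
  b_6=6 ≤ 7
All bounds hold ⇒ YES

YES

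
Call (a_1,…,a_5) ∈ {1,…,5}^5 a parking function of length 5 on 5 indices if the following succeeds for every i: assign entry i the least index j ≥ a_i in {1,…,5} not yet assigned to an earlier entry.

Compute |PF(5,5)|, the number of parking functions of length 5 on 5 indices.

Count = (5−5+1)·(5+1)^(5−1) = 1×1296 = 1296 (Konheim–Weiss)
Example (3,1,3,2,3) → sorted (1,2,3,3,3): b_i ≤ i ∀i, a PF.

1296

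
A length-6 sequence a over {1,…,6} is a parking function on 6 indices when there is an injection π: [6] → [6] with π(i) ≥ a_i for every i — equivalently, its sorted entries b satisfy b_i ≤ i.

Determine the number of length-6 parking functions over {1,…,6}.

16807

|PF(6,6)| = 1·7^5 = 1·16807 = 16807
Example (2,5,2,6,1,1) → sorted (1,1,2,2,5,6): b_i ≤ i ∀i, a PF.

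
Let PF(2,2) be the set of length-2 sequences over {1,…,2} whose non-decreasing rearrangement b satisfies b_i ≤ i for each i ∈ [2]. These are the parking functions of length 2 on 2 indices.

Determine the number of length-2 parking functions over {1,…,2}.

3

Count = 1·3^1 = 1×3 = 3
Check (1,2) → sorted (1,2): b_i ≤ i ∀i, a PF.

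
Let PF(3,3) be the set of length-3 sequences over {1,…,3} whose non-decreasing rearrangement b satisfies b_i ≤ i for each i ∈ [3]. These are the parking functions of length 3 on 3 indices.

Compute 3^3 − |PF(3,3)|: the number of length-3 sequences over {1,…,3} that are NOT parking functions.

|PF(3,3)| = (3−3+1)·(3+1)^(3−1) = 1×16 = 16
One tuple (3,2,3) → sorted (2,3,3): b_1=2>1, not a PF.
Total 27; non-PF = 27−16 = 11

11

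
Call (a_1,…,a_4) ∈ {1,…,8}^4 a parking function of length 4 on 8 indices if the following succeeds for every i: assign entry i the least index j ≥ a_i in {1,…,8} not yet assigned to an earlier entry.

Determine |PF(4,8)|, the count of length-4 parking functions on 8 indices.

|PF(4,8)| = 5·9^3 = 5 · 729 = 3645 (Konheim–Weiss)
E.g. (5,8,2,1) → sorted (1,2,5,8): b_i ≤ 4+i ∀i, a PF.

3645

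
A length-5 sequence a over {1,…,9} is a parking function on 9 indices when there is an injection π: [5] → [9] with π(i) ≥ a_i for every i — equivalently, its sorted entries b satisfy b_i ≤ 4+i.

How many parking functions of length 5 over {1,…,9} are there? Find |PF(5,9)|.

|PF| = (10−5)·10^(5−1) = 5·10000 = 50000
E.g. (1,9,4,2,3) → sorted (1,2,3,4,9): b_i ≤ 4+i ∀i, a PF.

50000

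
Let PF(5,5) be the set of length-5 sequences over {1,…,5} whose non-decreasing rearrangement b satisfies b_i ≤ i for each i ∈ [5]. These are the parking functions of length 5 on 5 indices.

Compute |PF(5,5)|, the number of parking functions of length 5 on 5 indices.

#PF = (6−5)·6^(5−1) = 1×1296 = 1296
Check (2,4,1,2,4) → sorted (1,2,2,4,4): b_i ≤ i ∀i, a PF.

1296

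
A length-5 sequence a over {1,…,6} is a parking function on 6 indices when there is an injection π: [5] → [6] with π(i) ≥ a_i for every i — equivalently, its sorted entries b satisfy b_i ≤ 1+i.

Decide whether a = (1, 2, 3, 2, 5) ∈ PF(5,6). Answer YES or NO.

Rearranged: b = (1, 2, 2, 3, 5).
  b_1=1 ≤ 2
  b_2=2 ≤ 3
  b_3=2 ≤ 4
  b_4=3 ≤ 5
  b_5=5 ≤ 6
All bounds hold ⇒ YES

YES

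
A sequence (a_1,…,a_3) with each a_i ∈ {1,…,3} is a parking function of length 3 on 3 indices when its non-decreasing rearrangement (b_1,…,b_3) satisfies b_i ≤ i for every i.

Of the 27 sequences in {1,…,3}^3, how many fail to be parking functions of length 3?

|PF(3,3)| = (3+1−3)·(3+1)^{3−1} = 1 · 16 = 16
Example (2,2,2) → sorted (2,2,2): b_1=2>1, not a PF.
So 27 − 16 = 11 fail.

11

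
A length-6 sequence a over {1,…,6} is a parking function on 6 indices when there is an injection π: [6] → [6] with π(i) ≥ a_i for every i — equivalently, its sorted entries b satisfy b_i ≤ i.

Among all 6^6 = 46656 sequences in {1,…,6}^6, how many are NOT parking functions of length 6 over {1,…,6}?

29849

|PF(6,6)| = 1·7^5 = 1 · 16807 = 16807 (Konheim–Weiss)
Check (6,6,2,5,4,4) → sorted (2,4,4,5,6,6): b_1=2>1, not a PF.
So 46656 − 16807 = 29849 fail.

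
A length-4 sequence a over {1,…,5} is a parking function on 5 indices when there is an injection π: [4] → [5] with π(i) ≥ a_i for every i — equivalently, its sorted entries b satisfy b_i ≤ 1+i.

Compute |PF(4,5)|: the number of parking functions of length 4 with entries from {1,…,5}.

432

|PF(4,5)| = (5+1−4)·(5+1)^{4−1} = 2×216 = 432 (Konheim–Weiss)
Example (3,4,2,1) → sorted (1,2,3,4): b_i ≤ 1+i ∀i, a PF.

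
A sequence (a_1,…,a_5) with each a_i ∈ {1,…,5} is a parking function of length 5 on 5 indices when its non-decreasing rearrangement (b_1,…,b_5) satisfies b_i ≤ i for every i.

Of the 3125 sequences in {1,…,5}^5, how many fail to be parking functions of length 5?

Count = 1·6^4 = 1·1296 = 1296 (Pollak)
One tuple (1,4,5,5,4) → sorted (1,4,4,5,5): b_2=4>2, not a PF.
Total 3125; non-PF = 3125−1296 = 1829

1829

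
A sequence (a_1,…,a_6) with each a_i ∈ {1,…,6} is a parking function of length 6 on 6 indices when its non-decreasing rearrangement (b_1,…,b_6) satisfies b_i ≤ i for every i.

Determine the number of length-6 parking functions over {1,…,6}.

Count = (6−6+1)·(6+1)^(6−1) = 1×16807 = 16807 [KW]
One tuple (1,6,1,1,5,4) → sorted (1,1,1,4,5,6): b_i ≤ i ∀i, a PF.

16807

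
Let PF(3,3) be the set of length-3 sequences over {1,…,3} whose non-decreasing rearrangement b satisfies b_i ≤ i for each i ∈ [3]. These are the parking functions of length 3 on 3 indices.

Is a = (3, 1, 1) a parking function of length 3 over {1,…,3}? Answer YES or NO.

YES

Sorted: b = (1, 1, 3).
  b_1=1 ≤ 1
  b_2=1 ≤ 2
  b_3=3 ≤ 3
All bounds hold ⇒ YES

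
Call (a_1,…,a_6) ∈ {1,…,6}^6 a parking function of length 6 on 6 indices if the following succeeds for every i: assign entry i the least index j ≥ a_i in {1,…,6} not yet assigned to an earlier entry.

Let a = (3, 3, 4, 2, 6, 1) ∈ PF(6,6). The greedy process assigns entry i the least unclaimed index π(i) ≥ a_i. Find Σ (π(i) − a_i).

2

Σπ(i) = 1+…+6 = 21; Σa = 3+3+4+2+6+1 = 19; disp = 21−19 = 2.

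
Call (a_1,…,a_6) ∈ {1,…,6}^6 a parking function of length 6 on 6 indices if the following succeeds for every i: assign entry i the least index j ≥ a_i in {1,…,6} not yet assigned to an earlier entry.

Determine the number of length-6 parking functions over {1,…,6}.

16807

|PF| = (6−6+1)·(6+1)^(6−1) = 1·16807 = 16807 (Pollak)
One tuple (4,6,2,5,1,2) → sorted (1,2,2,4,5,6): b_i ≤ i ∀i, a PF.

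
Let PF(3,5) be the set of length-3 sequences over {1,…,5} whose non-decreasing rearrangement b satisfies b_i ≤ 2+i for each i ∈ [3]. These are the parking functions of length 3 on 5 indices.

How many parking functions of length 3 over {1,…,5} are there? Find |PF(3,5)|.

108

#PF = 3·6^2 = 3·36 = 108 (Konheim–Weiss)
Example (4,3,1) → sorted (1,3,4): b_i ≤ 2+i ∀i, a PF.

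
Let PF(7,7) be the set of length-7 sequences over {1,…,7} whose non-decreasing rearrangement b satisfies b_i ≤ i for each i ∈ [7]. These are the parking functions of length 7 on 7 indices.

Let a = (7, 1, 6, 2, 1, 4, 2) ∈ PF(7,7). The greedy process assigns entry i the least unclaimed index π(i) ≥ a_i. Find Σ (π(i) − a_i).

Σπ = 7·8/2 = 28 (π permutes [7]); Σa = 7+1+6+2+1+4+2 = 23; disp = 28−23 = 5.

5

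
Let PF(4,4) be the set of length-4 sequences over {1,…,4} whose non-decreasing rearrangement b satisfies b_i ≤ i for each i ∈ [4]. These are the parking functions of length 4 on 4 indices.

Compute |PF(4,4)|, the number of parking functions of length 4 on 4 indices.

#PF = (4−4+1)·(4+1)^(4−1) = 1·125 = 125 (Pollak)
E.g. (2,3,2,1) → sorted (1,2,2,3): b_i ≤ i ∀i, a PF.

125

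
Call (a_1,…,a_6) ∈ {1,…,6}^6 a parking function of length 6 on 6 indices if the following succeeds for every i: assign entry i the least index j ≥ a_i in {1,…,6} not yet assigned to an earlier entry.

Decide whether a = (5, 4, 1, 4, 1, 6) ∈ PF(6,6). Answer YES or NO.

Order a: b = (1, 1, 4, 4, 5, 6).
  b_1=1 ≤ 1
  b_2=1 ≤ 2
  b_3=4 > 3
  fails at i=3 ⇒ NO

NO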